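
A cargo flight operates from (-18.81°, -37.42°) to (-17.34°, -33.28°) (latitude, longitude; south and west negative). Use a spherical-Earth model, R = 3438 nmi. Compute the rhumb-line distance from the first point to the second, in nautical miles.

252 nmi

Rhumb course C = atan2(Δλ, Δψ) with Δψ = ln[tan(π/4+φ₂/2)/tan(π/4+φ₁/2)] = +0.0270, Δλ = +0.0723 → C = 69.52°
d = R·|Δφ| / |cos C| = 3438·0.02566 / 0.34991 = 252 nmi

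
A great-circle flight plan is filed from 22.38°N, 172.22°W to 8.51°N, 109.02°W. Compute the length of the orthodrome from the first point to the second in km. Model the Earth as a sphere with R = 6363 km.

6891 km

cos σ = sin φ₁ sin φ₂ + cos φ₁ cos φ₂ cos Δλ
      = sin(22.38°)sin(8.51°) + cos(22.38°)cos(8.51°)cos(63.20°) = 0.4687
σ = 62.052° → d = Rσ = 6363·1.08301 = 6891 km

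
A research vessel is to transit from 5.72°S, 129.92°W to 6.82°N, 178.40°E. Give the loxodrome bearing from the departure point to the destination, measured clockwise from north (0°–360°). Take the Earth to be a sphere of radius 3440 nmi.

283.7°

Δψ = ln[tan(π/4+φ₂/2)/tan(π/4+φ₁/2)] = +0.2193
Δλ = -0.9020 rad (taken the short way round)
course = atan2(Δλ, Δψ) = 283.67°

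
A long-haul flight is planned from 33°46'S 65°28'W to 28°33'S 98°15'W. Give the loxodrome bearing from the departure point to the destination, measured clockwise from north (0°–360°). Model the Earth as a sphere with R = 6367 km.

280.5°

Meridional parts: M(φ₁)=-0.6268, M(φ₂)=-0.5203 → ΔM = +0.1065;  Δλ = -0.5722 rad
tan C = Δλ / ΔM = -5.3746 → C = 280.54°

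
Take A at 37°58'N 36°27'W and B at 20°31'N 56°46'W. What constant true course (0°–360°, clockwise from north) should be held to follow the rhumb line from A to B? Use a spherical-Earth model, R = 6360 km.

Δψ = ln[tan(π/4+φ₂/2)/tan(π/4+φ₁/2)] = -0.3513
Δλ = -0.3546 rad (taken the short way round)
course = atan2(Δλ, Δψ) = 225.27°

225.3°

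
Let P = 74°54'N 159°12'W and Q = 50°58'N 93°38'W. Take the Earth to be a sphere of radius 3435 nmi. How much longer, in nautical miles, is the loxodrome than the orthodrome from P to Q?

Great circle: cos σ = sin φ₁ sin φ₂ + cos φ₁ cos φ₂ cos Δλ,  σ = 0.6132 rad → d_gc = 2106.3 nmi
Rhumb line: Δψ = -0.9837, q = Δφ/Δψ = 0.4247, d_rh = R√(Δφ²+q²Δλ²) = 2201.2 nmi
Excess = 2201.2 − 2106.3 = 94.9 ≈ 95 nmi

95 nmi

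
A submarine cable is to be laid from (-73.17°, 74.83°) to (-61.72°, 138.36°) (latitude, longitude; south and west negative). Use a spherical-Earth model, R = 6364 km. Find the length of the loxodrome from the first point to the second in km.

2938 km

Δψ = ln[tan(π/4+φ₂/2)/tan(π/4+φ₁/2)] = +0.5324;  Δφ = +0.1998 rad,  Δλ = +1.1088 rad
q = Δφ/Δψ = 0.3754
d = R·√(Δφ² + q²Δλ²) = 6364·0.46172 = 2938 km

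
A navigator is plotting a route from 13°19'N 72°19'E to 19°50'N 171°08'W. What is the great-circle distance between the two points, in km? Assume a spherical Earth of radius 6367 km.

cos σ = sin φ₁ sin φ₂ + cos φ₁ cos φ₂ cos Δλ
      = sin(13.32°)sin(19.83°) + cos(13.32°)cos(19.83°)cos(116.55°) = -0.3310
σ = 109.330° → d = Rσ = 6367·1.90817 = 12149 km

12149 km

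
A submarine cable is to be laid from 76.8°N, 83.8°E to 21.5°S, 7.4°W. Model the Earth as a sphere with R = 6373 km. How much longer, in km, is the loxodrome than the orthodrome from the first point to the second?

536 km

Great circle: cos σ = sin φ₁ sin φ₂ + cos φ₁ cos φ₂ cos Δλ,  σ = 1.9404 rad → d_gc = 12366.3 km
Rhumb line: Δψ = -2.5411, q = Δφ/Δψ = 0.6752, d_rh = R√(Δφ²+q²Δλ²) = 12901.9 km
Excess = 12901.9 − 12366.3 = 535.6 ≈ 536 km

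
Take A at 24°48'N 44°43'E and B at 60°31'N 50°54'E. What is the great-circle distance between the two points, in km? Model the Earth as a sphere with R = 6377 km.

Haversine: a = sin²(Δφ/2)+cos φ₁ cos φ₂ sin²(Δλ/2) = 0.09534;  σ = 2·atan2(√a,√(1−a))
σ = 35.971° → d = Rσ = 6377·0.62781 = 4004 km

4004 km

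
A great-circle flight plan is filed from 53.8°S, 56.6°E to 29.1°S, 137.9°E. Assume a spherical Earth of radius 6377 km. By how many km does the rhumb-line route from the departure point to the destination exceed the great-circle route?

Great circle: cos σ = sin φ₁ sin φ₂ + cos φ₁ cos φ₂ cos Δλ,  σ = 1.0809 rad → d_gc = 6893.1 km
Rhumb line: Δψ = +0.5870, q = Δφ/Δψ = 0.7344, d_rh = R√(Δφ²+q²Δλ²) = 7191.5 km
Excess = 7191.5 − 6893.1 = 298.4 ≈ 298 km

298 km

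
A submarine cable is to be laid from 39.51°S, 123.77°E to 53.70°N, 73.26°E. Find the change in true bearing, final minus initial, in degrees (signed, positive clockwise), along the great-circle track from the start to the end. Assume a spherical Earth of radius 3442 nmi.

-9.7°

Initial bearing θ₁ = atan2(sin Δλ cos φ₂, cos φ₁ sin φ₂ − sin φ₁ cos φ₂ cos Δλ) = 332.06°
Final bearing θ₂ = (initial bearing from the destination back to the start) + 180° = 322.36°
Δθ = θ₂ − θ₁ = -9.7°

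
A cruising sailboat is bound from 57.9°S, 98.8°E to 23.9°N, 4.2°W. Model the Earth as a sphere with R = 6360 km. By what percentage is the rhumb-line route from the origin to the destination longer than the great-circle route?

Great circle: σ = 2.0404 rad → d_gc = Rσ = 12976.7 km
Rhumb: Δφ = +1.4277, Δλ = -1.7977, Δψ = +1.6757, q = Δφ/Δψ = 0.8520 → d_rh = R√(Δφ²+q²Δλ²) = 13316.9 km
Excess = (13316.9 − 12976.7) / 12976.7 = 340.2 / 12976.7 = 2.62% ≈ 2.6%

2.6%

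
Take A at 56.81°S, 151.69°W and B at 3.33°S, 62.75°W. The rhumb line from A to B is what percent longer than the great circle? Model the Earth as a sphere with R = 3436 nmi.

3.6%

Great circle: σ = 1.5120 rad → d_gc = Rσ = 5195.4 nmi
Rhumb: Δφ = +0.9334, Δλ = +1.5523, Δψ = +1.1524, q = Δφ/Δψ = 0.8099 → d_rh = R√(Δφ²+q²Δλ²) = 5380.3 nmi
Excess = (5380.3 − 5195.4) / 5195.4 = 184.9 / 5195.4 = 3.56% ≈ 3.6%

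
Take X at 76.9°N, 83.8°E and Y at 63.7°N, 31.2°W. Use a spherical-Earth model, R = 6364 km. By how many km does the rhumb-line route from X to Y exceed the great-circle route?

Great circle: cos σ = sin φ₁ sin φ₂ + cos φ₁ cos φ₂ cos Δλ,  σ = 0.5904 rad → d_gc = 3757.3 km
Rhumb line: Δψ = -0.7104, q = Δφ/Δψ = 0.3243, d_rh = R√(Δφ²+q²Δλ²) = 4394.4 km
Excess = 4394.4 − 3757.3 = 637.1 ≈ 637 km

637 km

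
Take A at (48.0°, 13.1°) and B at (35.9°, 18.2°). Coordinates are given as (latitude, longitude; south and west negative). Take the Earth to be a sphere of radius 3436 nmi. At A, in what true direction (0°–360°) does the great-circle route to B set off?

θ = atan2( sin Δλ·cos φ₂ ,  cos φ₁ sin φ₂ − sin φ₁ cos φ₂ cos Δλ )
  = atan2(+0.0720, -0.2072) = 160.84°

160.8°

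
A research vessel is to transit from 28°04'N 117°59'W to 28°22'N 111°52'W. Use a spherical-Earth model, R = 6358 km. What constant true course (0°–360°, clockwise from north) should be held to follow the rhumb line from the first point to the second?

Δψ = ln[tan(π/4+φ₂/2)/tan(π/4+φ₁/2)] = +0.0059
Δλ = +0.1068 rad (taken the short way round)
course = atan2(Δλ, Δψ) = 86.81°

86.8°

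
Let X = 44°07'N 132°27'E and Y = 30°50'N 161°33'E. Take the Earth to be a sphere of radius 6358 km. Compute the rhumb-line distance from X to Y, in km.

Rhumb course C = atan2(Δλ, Δψ) with Δψ = ln[tan(π/4+φ₂/2)/tan(π/4+φ₁/2)] = -0.2936, Δλ = +0.5079 → C = 120.03°
d = R·|Δφ| / |cos C| = 6358·0.23184 / 0.50043 = 2946 km

2946 km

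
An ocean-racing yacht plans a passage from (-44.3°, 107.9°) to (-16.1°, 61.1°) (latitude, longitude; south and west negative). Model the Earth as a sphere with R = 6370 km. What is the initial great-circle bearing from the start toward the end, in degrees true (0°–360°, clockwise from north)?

290.4°

θ = atan2( sin Δλ·cos φ₂ ,  cos φ₁ sin φ₂ − sin φ₁ cos φ₂ cos Δλ )
  = atan2(-0.7004, +0.2609) = 290.43°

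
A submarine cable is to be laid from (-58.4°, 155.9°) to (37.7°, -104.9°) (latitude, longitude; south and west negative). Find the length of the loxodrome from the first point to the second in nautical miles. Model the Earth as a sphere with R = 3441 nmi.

Δψ = ln[tan(π/4+φ₂/2)/tan(π/4+φ₁/2)] = +1.9738;  Δφ = +1.6773 rad,  Δλ = +1.7314 rad
q = Δφ/Δψ = 0.8498
d = R·√(Δφ² + q²Δλ²) = 3441·2.23111 = 7677 nmi

7677 nmi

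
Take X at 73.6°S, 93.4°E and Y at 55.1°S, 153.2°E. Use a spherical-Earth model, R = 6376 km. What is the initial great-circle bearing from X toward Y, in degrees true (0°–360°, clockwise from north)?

θ = atan2( sin Δλ·cos φ₂ ,  cos φ₁ sin φ₂ − sin φ₁ cos φ₂ cos Δλ )
  = atan2(+0.4945, +0.0445) = 84.85°

84.9°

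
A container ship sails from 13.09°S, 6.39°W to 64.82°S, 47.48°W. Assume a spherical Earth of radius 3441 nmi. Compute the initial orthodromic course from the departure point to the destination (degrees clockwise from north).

199.1°

θ = atan2( sin Δλ·cos φ₂ ,  cos φ₁ sin φ₂ − sin φ₁ cos φ₂ cos Δλ )
  = atan2(-0.2796, -0.8088) = 199.07°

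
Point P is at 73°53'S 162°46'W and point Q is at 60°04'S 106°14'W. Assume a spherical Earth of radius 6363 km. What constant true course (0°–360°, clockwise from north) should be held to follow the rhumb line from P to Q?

Δψ = ln[tan(π/4+φ₂/2)/tan(π/4+φ₁/2)] = +0.6356
Δλ = +0.9867 rad (taken the short way round)
course = atan2(Δλ, Δψ) = 57.21°

57.2°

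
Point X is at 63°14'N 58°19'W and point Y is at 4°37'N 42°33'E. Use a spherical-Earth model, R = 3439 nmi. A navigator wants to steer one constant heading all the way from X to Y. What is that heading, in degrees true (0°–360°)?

127.6°

Meridional parts: M(φ₁)=+1.4358, M(φ₂)=+0.0807 → ΔM = -1.3551;  Δλ = +1.7605 rad
tan C = Δλ / ΔM = -1.2991 → C = 127.59°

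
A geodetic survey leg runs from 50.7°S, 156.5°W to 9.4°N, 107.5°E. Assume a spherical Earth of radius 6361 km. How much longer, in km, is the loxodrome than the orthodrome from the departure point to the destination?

274 km

Great circle: cos σ = sin φ₁ sin φ₂ + cos φ₁ cos φ₂ cos Δλ,  σ = 1.7637 rad → d_gc = 11218.9 km
Rhumb line: Δψ = +1.1946, q = Δφ/Δψ = 0.8780, d_rh = R√(Δφ²+q²Δλ²) = 11493.3 km
Excess = 11493.3 − 11218.9 = 274.4 ≈ 274 km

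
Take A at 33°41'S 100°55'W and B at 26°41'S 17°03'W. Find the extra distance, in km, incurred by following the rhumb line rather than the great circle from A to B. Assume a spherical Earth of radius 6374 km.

Great circle: cos σ = sin φ₁ sin φ₂ + cos φ₁ cos φ₂ cos Δλ,  σ = 1.2361 rad → d_gc = 7878.9 km
Rhumb line: Δψ = +0.1415, q = Δφ/Δψ = 0.8635, d_rh = R√(Δφ²+q²Δλ²) = 8094.1 km
Excess = 8094.1 − 7878.9 = 215.2 ≈ 215 km

215 km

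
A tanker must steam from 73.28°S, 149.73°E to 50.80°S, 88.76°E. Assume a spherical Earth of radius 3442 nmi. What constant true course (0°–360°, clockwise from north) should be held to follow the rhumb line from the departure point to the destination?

309.8°

Meridional parts: M(φ₁)=-1.9176, M(φ₂)=-1.0326 → ΔM = +0.8850;  Δλ = -1.0641 rad
tan C = Δλ / ΔM = -1.2023 → C = 309.75°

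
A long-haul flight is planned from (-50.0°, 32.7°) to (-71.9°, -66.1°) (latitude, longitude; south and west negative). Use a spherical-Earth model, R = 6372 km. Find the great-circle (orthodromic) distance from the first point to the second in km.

5090 km

cos σ = sin φ₁ sin φ₂ + cos φ₁ cos φ₂ cos Δλ
      = sin(-50.00°)sin(-71.90°) + cos(-50.00°)cos(-71.90°)cos(-98.80°) = 0.6976
σ = 45.766° → d = Rσ = 6372·0.79877 = 5090 km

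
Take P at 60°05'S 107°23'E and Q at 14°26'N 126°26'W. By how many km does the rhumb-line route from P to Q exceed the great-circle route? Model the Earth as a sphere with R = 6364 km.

894 km

Great circle: cos σ = sin φ₁ sin φ₂ + cos φ₁ cos φ₂ cos Δλ,  σ = 2.0958 rad → d_gc = 13337.5 km
Rhumb line: Δψ = +1.5745, q = Δφ/Δψ = 0.8260, d_rh = R√(Δφ²+q²Δλ²) = 14231.5 km
Excess = 14231.5 − 13337.5 = 894.0 ≈ 894 km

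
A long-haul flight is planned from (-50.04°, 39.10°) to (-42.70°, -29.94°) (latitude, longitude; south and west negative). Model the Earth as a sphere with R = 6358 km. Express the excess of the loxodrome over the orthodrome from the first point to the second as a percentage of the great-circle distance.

Great circle: σ = 0.8112 rad → d_gc = Rσ = 5157.5 km
Rhumb: Δφ = +0.1281, Δλ = -1.2050, Δψ = +0.1861, q = Δφ/Δψ = 0.6885 → d_rh = R√(Δφ²+q²Δλ²) = 5337.2 km
Excess = (5337.2 − 5157.5) / 5157.5 = 179.7 / 5157.5 = 3.48% ≈ 3.5%

3.5%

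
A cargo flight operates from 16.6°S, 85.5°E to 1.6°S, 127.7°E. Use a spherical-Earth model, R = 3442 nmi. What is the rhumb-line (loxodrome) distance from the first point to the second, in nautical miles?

2653 nmi

Rhumb course C = atan2(Δλ, Δψ) with Δψ = ln[tan(π/4+φ₂/2)/tan(π/4+φ₁/2)] = +0.2659, Δλ = +0.7365 → C = 70.15°
d = R·|Δφ| / |cos C| = 3442·0.26180 / 0.33961 = 2653 nmi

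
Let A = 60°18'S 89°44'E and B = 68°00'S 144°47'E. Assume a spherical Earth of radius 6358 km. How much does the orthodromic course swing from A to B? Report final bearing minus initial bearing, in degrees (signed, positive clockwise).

Initial bearing θ₁ = atan2(sin Δλ cos φ₂, cos φ₁ sin φ₂ − sin φ₁ cos φ₂ cos Δλ) = 131.64°
Final bearing θ₂ = (initial bearing from the destination back to the start) + 180° = 81.29°
Δθ = θ₂ − θ₁ = -50.4°

-50.4°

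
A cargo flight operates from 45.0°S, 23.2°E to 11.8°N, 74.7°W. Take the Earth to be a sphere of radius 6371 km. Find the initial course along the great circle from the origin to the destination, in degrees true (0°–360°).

N = sin Δλ·cos φ₂ = -0.9696;  D = cos φ₁ sin φ₂ − sin φ₁ cos φ₂ cos Δλ = +0.0495
initial course = atan2(N, D) = 272.92°

272.9°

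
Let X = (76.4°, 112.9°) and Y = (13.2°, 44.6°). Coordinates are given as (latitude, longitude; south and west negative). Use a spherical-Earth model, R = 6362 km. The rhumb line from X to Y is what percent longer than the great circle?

3.5%

Great circle: σ = 1.2592 rad → d_gc = Rσ = 8010.9 km
Rhumb: Δφ = -1.1030, Δλ = -1.1921, Δψ = -1.8941, q = Δφ/Δψ = 0.5823 → d_rh = R√(Δφ²+q²Δλ²) = 8291.7 km
Excess = (8291.7 − 8010.9) / 8010.9 = 280.8 / 8010.9 = 3.51% ≈ 3.5%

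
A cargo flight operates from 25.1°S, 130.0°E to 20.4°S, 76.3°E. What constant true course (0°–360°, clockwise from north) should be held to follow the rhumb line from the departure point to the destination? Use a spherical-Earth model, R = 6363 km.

Δψ = ln[tan(π/4+φ₂/2)/tan(π/4+φ₁/2)] = +0.0890
Δλ = -0.9372 rad (taken the short way round)
course = atan2(Δλ, Δψ) = 275.42°

275.4°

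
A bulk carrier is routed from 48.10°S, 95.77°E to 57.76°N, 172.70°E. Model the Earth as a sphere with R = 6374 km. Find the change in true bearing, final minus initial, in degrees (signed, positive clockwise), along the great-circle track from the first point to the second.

At departure: θ₁ = atan2(sin Δλ cos φ₂, cos φ₁ sin φ₂ − sin φ₁ cos φ₂ cos Δλ) = 38.44°
At arrival: θ₂ = atan2(sin Δλ cos φ₁, −cos φ₂ sin φ₁ + sin φ₂ cos φ₁ cos Δλ) = 51.11°
Δθ = θ₂ − θ₁ = +12.7°

+12.7°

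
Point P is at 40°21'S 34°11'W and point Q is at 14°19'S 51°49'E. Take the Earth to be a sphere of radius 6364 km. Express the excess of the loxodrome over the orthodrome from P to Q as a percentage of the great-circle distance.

2.5%

Great circle: σ = 1.3576 rad → d_gc = Rσ = 8639.6 km
Rhumb: Δφ = +0.4544, Δλ = +1.5010, Δψ = +0.5184, q = Δφ/Δψ = 0.8765 → d_rh = R√(Δφ²+q²Δλ²) = 8857.8 km
Excess = (8857.8 − 8639.6) / 8639.6 = 218.2 / 8639.6 = 2.53% ≈ 2.5%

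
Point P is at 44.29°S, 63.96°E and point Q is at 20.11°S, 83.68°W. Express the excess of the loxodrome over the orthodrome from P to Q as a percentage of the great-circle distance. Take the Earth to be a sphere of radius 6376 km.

15.1%

Great circle: σ = 1.9047 rad → d_gc = Rσ = 12144.1 km
Rhumb: Δφ = +0.4220, Δλ = -2.5768, Δψ = +0.5055, q = Δφ/Δψ = 0.8348 → d_rh = R√(Δφ²+q²Δλ²) = 13977.0 km
Excess = (13977.0 − 12144.1) / 12144.1 = 1832.9 / 12144.1 = 15.09% ≈ 15.1%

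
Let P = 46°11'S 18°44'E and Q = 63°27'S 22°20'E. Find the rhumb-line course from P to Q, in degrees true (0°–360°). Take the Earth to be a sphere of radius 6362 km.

173.3°

Δψ = ln[tan(π/4+φ₂/2)/tan(π/4+φ₁/2)] = -0.5333
Δλ = +0.0628 rad (taken the short way round)
course = atan2(Δλ, Δψ) = 173.28°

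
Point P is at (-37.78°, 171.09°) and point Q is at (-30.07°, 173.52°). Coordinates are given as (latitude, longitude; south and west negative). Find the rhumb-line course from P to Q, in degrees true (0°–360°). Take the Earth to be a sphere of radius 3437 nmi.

Δψ = ln[tan(π/4+φ₂/2)/tan(π/4+φ₁/2)] = +0.1624
Δλ = +0.0424 rad (taken the short way round)
course = atan2(Δλ, Δψ) = 14.64°

14.6°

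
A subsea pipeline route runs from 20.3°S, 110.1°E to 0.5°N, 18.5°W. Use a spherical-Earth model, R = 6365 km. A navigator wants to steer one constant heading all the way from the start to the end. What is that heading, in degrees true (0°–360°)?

279.4°

Meridional parts: M(φ₁)=-0.3620, M(φ₂)=+0.0087 → ΔM = +0.3707;  Δλ = -2.2445 rad
tan C = Δλ / ΔM = -6.0550 → C = 279.38°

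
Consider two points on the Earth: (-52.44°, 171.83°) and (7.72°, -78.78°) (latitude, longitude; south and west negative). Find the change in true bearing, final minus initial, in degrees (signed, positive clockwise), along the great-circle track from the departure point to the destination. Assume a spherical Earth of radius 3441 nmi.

At departure: θ₁ = atan2(sin Δλ cos φ₂, cos φ₁ sin φ₂ − sin φ₁ cos φ₂ cos Δλ) = 100.84°
At arrival: θ₂ = atan2(sin Δλ cos φ₁, −cos φ₂ sin φ₁ + sin φ₂ cos φ₁ cos Δλ) = 37.17°
Δθ = θ₂ − θ₁ = -63.7°

-63.7°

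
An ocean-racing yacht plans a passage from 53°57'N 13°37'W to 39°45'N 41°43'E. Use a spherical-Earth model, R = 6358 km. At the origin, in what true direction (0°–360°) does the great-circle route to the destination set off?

N = sin Δλ·cos φ₂ = +0.6324;  D = cos φ₁ sin φ₂ − sin φ₁ cos φ₂ cos Δλ = +0.0227
initial course = atan2(N, D) = 87.94°

87.9°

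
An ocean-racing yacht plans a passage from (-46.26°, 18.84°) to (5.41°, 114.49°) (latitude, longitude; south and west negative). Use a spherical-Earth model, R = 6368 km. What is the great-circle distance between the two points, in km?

10871 km

cos σ = sin φ₁ sin φ₂ + cos φ₁ cos φ₂ cos Δλ
      = sin(-46.26°)sin(5.41°) + cos(-46.26°)cos(5.41°)cos(95.65°) = -0.1359
σ = 97.810° → d = Rσ = 6368·1.70710 = 10871 km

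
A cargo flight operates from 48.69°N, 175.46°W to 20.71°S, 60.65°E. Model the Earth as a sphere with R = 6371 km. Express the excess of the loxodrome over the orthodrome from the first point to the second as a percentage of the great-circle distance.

Great circle: σ = 2.2268 rad → d_gc = Rσ = 14186.8 km
Rhumb: Δφ = -1.2113, Δλ = -2.1623, Δψ = -1.3452, q = Δφ/Δψ = 0.9004 → d_rh = R√(Δφ²+q²Δλ²) = 14608.9 km
Excess = (14608.9 − 14186.8) / 14186.8 = 422.1 / 14186.8 = 2.98% ≈ 3.0%

3.0%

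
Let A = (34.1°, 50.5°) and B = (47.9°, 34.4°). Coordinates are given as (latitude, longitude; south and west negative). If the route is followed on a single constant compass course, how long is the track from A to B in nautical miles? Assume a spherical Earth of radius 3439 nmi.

Δψ = ln[tan(π/4+φ₂/2)/tan(π/4+φ₁/2)] = +0.3211;  Δφ = +0.2409 rad,  Δλ = -0.2810 rad
q = Δφ/Δψ = 0.7501
d = R·√(Δφ² + q²Δλ²) = 3439·0.32006 = 1101 nmi

1101 nmi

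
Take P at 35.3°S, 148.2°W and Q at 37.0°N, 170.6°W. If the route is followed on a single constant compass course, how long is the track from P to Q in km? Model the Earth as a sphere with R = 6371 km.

Δψ = ln[tan(π/4+φ₂/2)/tan(π/4+φ₁/2)] = +1.3552;  Δφ = +1.2619 rad,  Δλ = -0.3910 rad
q = Δφ/Δψ = 0.9311
d = R·√(Δφ² + q²Δλ²) = 6371·1.31333 = 8367 km

8367 km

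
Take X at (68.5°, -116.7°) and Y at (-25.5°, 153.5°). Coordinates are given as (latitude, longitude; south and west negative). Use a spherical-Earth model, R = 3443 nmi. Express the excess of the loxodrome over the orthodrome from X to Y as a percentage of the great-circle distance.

Great circle: σ = 1.9817 rad → d_gc = Rσ = 6822.9 nmi
Rhumb: Δφ = -1.6406, Δλ = -1.5673, Δψ = -2.1220, q = Δφ/Δψ = 0.7731 → d_rh = R√(Δφ²+q²Δλ²) = 7022.3 nmi
Excess = (7022.3 − 6822.9) / 6822.9 = 199.4 / 6822.9 = 2.92% ≈ 2.9%

2.9%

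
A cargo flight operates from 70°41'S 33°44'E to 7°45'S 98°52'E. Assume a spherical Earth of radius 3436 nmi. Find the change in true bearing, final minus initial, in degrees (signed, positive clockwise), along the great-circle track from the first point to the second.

Initial bearing θ₁ = atan2(sin Δλ cos φ₂, cos φ₁ sin φ₂ − sin φ₁ cos φ₂ cos Δλ) = 68.81°
Final bearing θ₂ = (initial bearing from the destination back to the start) + 180° = 18.13°
Δθ = θ₂ − θ₁ = -50.7°

-50.7°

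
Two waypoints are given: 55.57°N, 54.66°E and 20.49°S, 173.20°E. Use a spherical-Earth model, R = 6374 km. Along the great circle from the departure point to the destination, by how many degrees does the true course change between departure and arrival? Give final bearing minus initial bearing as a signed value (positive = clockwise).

+65.5°

At departure: θ₁ = atan2(sin Δλ cos φ₂, cos φ₁ sin φ₂ − sin φ₁ cos φ₂ cos Δλ) = 78.25°
At arrival: θ₂ = atan2(sin Δλ cos φ₁, −cos φ₂ sin φ₁ + sin φ₂ cos φ₁ cos Δλ) = 143.78°
Δθ = θ₂ − θ₁ = +65.5°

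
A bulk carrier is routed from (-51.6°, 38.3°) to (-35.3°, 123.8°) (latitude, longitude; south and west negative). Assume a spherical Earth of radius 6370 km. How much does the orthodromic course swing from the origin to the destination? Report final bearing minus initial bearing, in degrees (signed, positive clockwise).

-65.4°

Initial bearing θ₁ = atan2(sin Δλ cos φ₂, cos φ₁ sin φ₂ − sin φ₁ cos φ₂ cos Δλ) = 110.78°
Final bearing θ₂ = (initial bearing from the destination back to the start) + 180° = 45.36°
Δθ = θ₂ − θ₁ = -65.4°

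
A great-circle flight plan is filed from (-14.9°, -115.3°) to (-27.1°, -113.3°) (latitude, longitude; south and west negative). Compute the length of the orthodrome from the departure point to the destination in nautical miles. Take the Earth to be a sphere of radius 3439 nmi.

741 nmi

cos σ = sin φ₁ sin φ₂ + cos φ₁ cos φ₂ cos Δλ
      = sin(-14.90°)sin(-27.10°) + cos(-14.90°)cos(-27.10°)cos(2.00°) = 0.9769
σ = 12.341° → d = Rσ = 3439·0.21540 = 741 nmi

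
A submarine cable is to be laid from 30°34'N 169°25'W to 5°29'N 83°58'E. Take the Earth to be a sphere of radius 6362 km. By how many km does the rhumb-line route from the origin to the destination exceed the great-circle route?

Great circle: cos σ = sin φ₁ sin φ₂ + cos φ₁ cos φ₂ cos Δλ,  σ = 1.7686 rad → d_gc = 11251.8 km
Rhumb line: Δψ = -0.4649, q = Δφ/Δψ = 0.9417, d_rh = R√(Δφ²+q²Δλ²) = 11490.5 km
Excess = 11490.5 − 11251.8 = 238.7 ≈ 239 km

239 km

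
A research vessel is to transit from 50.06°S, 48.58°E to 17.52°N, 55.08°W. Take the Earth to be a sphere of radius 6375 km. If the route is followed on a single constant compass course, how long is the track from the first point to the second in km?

Δψ = ln[tan(π/4+φ₂/2)/tan(π/4+φ₁/2)] = +1.3230;  Δφ = +1.1795 rad,  Δλ = -1.8092 rad
q = Δφ/Δψ = 0.8915
d = R·√(Δφ² + q²Δλ²) = 6375·1.99824 = 12739 km

12739 km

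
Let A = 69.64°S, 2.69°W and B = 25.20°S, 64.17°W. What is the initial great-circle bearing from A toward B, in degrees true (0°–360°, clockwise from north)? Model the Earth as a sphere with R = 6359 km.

287.9°

θ = atan2( sin Δλ·cos φ₂ ,  cos φ₁ sin φ₂ − sin φ₁ cos φ₂ cos Δλ )
  = atan2(-0.7950, +0.2569) = 287.91°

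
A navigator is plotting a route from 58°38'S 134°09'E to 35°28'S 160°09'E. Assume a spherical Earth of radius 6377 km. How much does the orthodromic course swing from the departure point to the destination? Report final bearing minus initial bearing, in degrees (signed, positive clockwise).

At departure: θ₁ = atan2(sin Δλ cos φ₂, cos φ₁ sin φ₂ − sin φ₁ cos φ₂ cos Δλ) = 47.86°
At arrival: θ₂ = atan2(sin Δλ cos φ₁, −cos φ₂ sin φ₁ + sin φ₂ cos φ₁ cos Δλ) = 28.29°
Δθ = θ₂ − θ₁ = -19.6°

-19.6°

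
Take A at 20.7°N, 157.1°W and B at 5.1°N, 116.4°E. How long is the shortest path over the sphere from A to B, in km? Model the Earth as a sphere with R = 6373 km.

cos σ = sin φ₁ sin φ₂ + cos φ₁ cos φ₂ cos Δλ
      = sin(20.70°)sin(5.10°) + cos(20.70°)cos(5.10°)cos(-86.50°) = 0.0883
σ = 84.934° → d = Rσ = 6373·1.48238 = 9447 km

9447 km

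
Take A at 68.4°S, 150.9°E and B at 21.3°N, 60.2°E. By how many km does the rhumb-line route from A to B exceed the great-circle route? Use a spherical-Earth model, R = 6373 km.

Great circle: cos σ = sin φ₁ sin φ₂ + cos φ₁ cos φ₂ cos Δλ,  σ = 1.9198 rad → d_gc = 12234.7 km
Rhumb line: Δψ = +2.0374, q = Δφ/Δψ = 0.7684, d_rh = R√(Δφ²+q²Δλ²) = 12635.1 km
Excess = 12635.1 − 12234.7 = 400.4 ≈ 400 km

400 km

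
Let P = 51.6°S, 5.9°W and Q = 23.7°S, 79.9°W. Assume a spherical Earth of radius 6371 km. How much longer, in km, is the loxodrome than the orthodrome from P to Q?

209 km

Great circle: cos σ = sin φ₁ sin φ₂ + cos φ₁ cos φ₂ cos Δλ,  σ = 1.0795 rad → d_gc = 6877.4 km
Rhumb line: Δψ = +0.6289, q = Δφ/Δψ = 0.7743, d_rh = R√(Δφ²+q²Δλ²) = 7086.3 km
Excess = 7086.3 − 6877.4 = 208.9 ≈ 209 km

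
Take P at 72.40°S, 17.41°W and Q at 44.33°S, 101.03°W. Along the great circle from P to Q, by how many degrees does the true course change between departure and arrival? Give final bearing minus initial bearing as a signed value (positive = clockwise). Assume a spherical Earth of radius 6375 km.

+76.3°

Initial bearing θ₁ = atan2(sin Δλ cos φ₂, cos φ₁ sin φ₂ − sin φ₁ cos φ₂ cos Δλ) = 259.21°
Final bearing θ₂ = (initial bearing from the destination back to the start) + 180° = 335.47°
Δθ = θ₂ − θ₁ = +76.3°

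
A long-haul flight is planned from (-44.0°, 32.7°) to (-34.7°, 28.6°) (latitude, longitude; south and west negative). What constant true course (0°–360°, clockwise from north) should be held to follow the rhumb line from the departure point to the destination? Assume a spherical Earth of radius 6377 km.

341.2°

Meridional parts: M(φ₁)=-0.8569, M(φ₂)=-0.6465 → ΔM = +0.2104;  Δλ = -0.0716 rad
tan C = Δλ / ΔM = -0.3400 → C = 341.22°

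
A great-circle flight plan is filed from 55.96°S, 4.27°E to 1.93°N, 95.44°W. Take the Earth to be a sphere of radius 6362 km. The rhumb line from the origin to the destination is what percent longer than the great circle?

Great circle: σ = 1.6934 rad → d_gc = Rσ = 10773.2 km
Rhumb: Δφ = +1.0104, Δλ = -1.7403, Δψ = +1.2175, q = Δφ/Δψ = 0.8299 → d_rh = R√(Δφ²+q²Δλ²) = 11213.4 km
Excess = (11213.4 − 10773.2) / 10773.2 = 440.2 / 10773.2 = 4.09% ≈ 4.1%

4.1%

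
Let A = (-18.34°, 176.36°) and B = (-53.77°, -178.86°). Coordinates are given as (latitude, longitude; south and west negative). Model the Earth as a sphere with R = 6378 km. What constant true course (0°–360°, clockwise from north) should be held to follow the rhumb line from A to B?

174.0°

Δψ = ln[tan(π/4+φ₂/2)/tan(π/4+φ₁/2)] = -0.7917
Δλ = +0.0834 rad (taken the short way round)
course = atan2(Δλ, Δψ) = 173.98°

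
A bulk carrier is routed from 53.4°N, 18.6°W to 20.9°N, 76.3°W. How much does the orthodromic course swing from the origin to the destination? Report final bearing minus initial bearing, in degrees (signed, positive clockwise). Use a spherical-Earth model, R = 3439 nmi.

-38.2°

At departure: θ₁ = atan2(sin Δλ cos φ₂, cos φ₁ sin φ₂ − sin φ₁ cos φ₂ cos Δλ) = 256.60°
At arrival: θ₂ = atan2(sin Δλ cos φ₁, −cos φ₂ sin φ₁ + sin φ₂ cos φ₁ cos Δλ) = 218.38°
Δθ = θ₂ − θ₁ = -38.2°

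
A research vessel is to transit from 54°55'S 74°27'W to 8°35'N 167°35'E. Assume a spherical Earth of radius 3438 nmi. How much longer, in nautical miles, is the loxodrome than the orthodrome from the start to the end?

356 nmi

Great circle: cos σ = sin φ₁ sin φ₂ + cos φ₁ cos φ₂ cos Δλ,  σ = 1.9700 rad → d_gc = 6772.7 nmi
Rhumb line: Δψ = +1.3021, q = Δφ/Δψ = 0.8512, d_rh = R√(Δφ²+q²Δλ²) = 7128.8 nmi
Excess = 7128.8 − 6772.7 = 356.1 ≈ 356 nmi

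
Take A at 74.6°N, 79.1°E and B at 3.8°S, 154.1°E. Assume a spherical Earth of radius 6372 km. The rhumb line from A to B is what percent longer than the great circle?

3.4%

Great circle: σ = 1.5661 rad → d_gc = Rσ = 9979.3 km
Rhumb: Δφ = -1.3683, Δλ = +1.3090, Δψ = -2.0673, q = Δφ/Δψ = 0.6619 → d_rh = R√(Δφ²+q²Δλ²) = 10319.9 km
Excess = (10319.9 − 9979.3) / 9979.3 = 340.6 / 9979.3 = 3.41% ≈ 3.4%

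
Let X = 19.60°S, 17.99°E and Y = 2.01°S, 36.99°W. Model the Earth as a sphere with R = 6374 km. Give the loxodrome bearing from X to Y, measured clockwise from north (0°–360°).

Δψ = ln[tan(π/4+φ₂/2)/tan(π/4+φ₁/2)] = +0.3139
Δλ = -0.9596 rad (taken the short way round)
course = atan2(Δλ, Δψ) = 288.11°

288.1°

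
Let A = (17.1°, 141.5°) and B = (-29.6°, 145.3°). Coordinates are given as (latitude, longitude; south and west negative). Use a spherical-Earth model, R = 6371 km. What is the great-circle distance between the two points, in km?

Haversine: a = sin²(Δφ/2)+cos φ₁ cos φ₂ sin²(Δλ/2) = 0.15800;  σ = 2·atan2(√a,√(1−a))
σ = 46.844° → d = Rσ = 6371·0.81758 = 5209 km

5209 km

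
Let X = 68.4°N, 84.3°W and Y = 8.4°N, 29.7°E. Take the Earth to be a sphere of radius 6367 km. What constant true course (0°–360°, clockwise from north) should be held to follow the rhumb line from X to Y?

Δψ = ln[tan(π/4+φ₂/2)/tan(π/4+φ₁/2)] = -1.5096
Δλ = +1.9897 rad (taken the short way round)
course = atan2(Δλ, Δψ) = 127.19°

127.2°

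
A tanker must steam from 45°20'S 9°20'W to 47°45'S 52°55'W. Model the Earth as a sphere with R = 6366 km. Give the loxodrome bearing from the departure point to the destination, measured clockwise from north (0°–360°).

265.4°

Meridional parts: M(φ₁)=-0.8896, M(φ₂)=-0.9510 → ΔM = -0.0613;  Δλ = -0.7607 rad
tan C = Δλ / ΔM = +12.4016 → C = 265.39°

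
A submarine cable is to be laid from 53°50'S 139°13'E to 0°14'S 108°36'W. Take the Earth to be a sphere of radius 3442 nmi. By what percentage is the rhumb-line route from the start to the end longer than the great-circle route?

5.5%

Great circle: σ = 1.7921 rad → d_gc = Rσ = 6168.5 nmi
Rhumb: Δφ = +0.9355, Δλ = +1.9580, Δψ = +1.1152, q = Δφ/Δψ = 0.8389 → d_rh = R√(Δφ²+q²Δλ²) = 6506.2 nmi
Excess = (6506.2 − 6168.5) / 6168.5 = 337.7 / 6168.5 = 5.47% ≈ 5.5%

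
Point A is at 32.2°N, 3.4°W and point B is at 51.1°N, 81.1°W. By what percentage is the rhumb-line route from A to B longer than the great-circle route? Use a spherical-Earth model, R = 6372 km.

3.9%

Great circle: σ = 1.0147 rad → d_gc = Rσ = 6465.4 km
Rhumb: Δφ = +0.3299, Δλ = -1.3561, Δψ = +0.4467, q = Δφ/Δψ = 0.7384 → d_rh = R√(Δφ²+q²Δλ²) = 6717.8 km
Excess = (6717.8 − 6465.4) / 6465.4 = 252.4 / 6465.4 = 3.90% ≈ 3.9%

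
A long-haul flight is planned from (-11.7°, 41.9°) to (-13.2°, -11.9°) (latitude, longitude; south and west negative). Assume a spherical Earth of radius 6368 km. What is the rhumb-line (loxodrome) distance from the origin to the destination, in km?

Δψ = ln[tan(π/4+φ₂/2)/tan(π/4+φ₁/2)] = -0.0268;  Δφ = -0.0262 rad,  Δλ = -0.9390 rad
q = Δφ/Δψ = 0.9765
d = R·√(Δφ² + q²Δλ²) = 6368·0.91725 = 5841 km

5841 km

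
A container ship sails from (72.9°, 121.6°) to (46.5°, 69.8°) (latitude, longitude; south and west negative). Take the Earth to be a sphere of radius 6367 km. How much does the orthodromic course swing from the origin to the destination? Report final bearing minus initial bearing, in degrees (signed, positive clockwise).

Initial bearing θ₁ = atan2(sin Δλ cos φ₂, cos φ₁ sin φ₂ − sin φ₁ cos φ₂ cos Δλ) = 250.31°
Final bearing θ₂ = (initial bearing from the destination back to the start) + 180° = 203.72°
Δθ = θ₂ − θ₁ = -46.6°

-46.6°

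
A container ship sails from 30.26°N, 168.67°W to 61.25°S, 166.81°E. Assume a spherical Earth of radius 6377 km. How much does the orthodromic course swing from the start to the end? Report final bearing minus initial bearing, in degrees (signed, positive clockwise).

+9.5°

At departure: θ₁ = atan2(sin Δλ cos φ₂, cos φ₁ sin φ₂ − sin φ₁ cos φ₂ cos Δλ) = 191.54°
At arrival: θ₂ = atan2(sin Δλ cos φ₁, −cos φ₂ sin φ₁ + sin φ₂ cos φ₁ cos Δλ) = 201.05°
Δθ = θ₂ − θ₁ = +9.5°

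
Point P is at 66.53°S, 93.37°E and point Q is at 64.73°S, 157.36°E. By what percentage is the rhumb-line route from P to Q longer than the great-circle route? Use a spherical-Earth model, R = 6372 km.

4.5%

Great circle: σ = 0.4416 rad → d_gc = Rσ = 2814.2 km
Rhumb: Δφ = +0.0314, Δλ = +1.1168, Δψ = +0.0762, q = Δφ/Δψ = 0.4124 → d_rh = R√(Δφ²+q²Δλ²) = 2942.0 km
Excess = (2942.0 − 2814.2) / 2814.2 = 127.8 / 2814.2 = 4.54% ≈ 4.5%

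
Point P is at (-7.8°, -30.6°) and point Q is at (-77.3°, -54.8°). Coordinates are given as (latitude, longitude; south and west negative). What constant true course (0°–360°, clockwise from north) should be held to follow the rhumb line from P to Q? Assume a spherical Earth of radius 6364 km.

191.6°

Meridional parts: M(φ₁)=-0.1366, M(φ₂)=-2.1957 → ΔM = -2.0591;  Δλ = -0.4224 rad
tan C = Δλ / ΔM = +0.2051 → C = 191.59°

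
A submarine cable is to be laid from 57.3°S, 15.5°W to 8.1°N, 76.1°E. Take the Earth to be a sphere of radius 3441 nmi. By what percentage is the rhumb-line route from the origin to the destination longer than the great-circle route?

Great circle: σ = 1.7047 rad → d_gc = Rσ = 5865.9 nmi
Rhumb: Δφ = +1.1414, Δλ = +1.5987, Δψ = +1.3682, q = Δφ/Δψ = 0.8343 → d_rh = R√(Δφ²+q²Δλ²) = 6040.8 nmi
Excess = (6040.8 − 5865.9) / 5865.9 = 174.9 / 5865.9 = 2.98% ≈ 3.0%

3.0%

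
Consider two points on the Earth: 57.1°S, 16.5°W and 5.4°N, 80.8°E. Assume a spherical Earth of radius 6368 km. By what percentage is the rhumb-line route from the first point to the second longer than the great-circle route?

3.7%

Great circle: σ = 1.7191 rad → d_gc = Rσ = 10947.0 km
Rhumb: Δφ = +1.0908, Δλ = +1.6982, Δψ = +1.3143, q = Δφ/Δψ = 0.8300 → d_rh = R√(Δφ²+q²Δλ²) = 11349.7 km
Excess = (11349.7 − 10947.0) / 10947.0 = 402.7 / 10947.0 = 3.68% ≈ 3.7%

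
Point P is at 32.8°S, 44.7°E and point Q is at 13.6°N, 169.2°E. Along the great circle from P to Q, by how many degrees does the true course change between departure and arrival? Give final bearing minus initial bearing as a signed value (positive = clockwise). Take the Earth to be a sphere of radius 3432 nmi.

-38.1°

At departure: θ₁ = atan2(sin Δλ cos φ₂, cos φ₁ sin φ₂ − sin φ₁ cos φ₂ cos Δλ) = 97.16°
At arrival: θ₂ = atan2(sin Δλ cos φ₁, −cos φ₂ sin φ₁ + sin φ₂ cos φ₁ cos Δλ) = 59.10°
Δθ = θ₂ − θ₁ = -38.1°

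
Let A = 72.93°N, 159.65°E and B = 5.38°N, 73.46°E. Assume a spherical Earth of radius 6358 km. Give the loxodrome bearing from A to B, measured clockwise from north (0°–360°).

219.8°

Δψ = ln[tan(π/4+φ₂/2)/tan(π/4+φ₁/2)] = -1.8026
Δλ = -1.5043 rad (taken the short way round)
course = atan2(Δλ, Δψ) = 219.85°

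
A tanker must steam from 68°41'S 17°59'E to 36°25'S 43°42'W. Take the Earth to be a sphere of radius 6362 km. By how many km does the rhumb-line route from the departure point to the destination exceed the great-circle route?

169 km

Great circle: cos σ = sin φ₁ sin φ₂ + cos φ₁ cos φ₂ cos Δλ,  σ = 0.8068 rad → d_gc = 5133.0 km
Rhumb line: Δψ = +0.9870, q = Δφ/Δψ = 0.5706, d_rh = R√(Δφ²+q²Δλ²) = 5301.9 km
Excess = 5301.9 − 5133.0 = 168.9 ≈ 169 km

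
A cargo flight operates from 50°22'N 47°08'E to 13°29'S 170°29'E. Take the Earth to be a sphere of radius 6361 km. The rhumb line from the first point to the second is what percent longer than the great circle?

Great circle: σ = 2.1183 rad → d_gc = Rσ = 13474.6 km
Rhumb: Δφ = -1.1144, Δλ = +2.1529, Δψ = -1.2582, q = Δφ/Δψ = 0.8857 → d_rh = R√(Δφ²+q²Δλ²) = 14048.6 km
Excess = (14048.6 − 13474.6) / 13474.6 = 574.0 / 13474.6 = 4.26% ≈ 4.3%

4.3%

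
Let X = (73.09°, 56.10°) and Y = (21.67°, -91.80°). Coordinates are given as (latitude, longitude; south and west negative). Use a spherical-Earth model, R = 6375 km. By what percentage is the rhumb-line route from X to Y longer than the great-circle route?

22.4%

Great circle: σ = 1.4462 rad → d_gc = Rσ = 9219.3 km
Rhumb: Δφ = -0.8974, Δλ = -2.5813, Δψ = -1.5186, q = Δφ/Δψ = 0.5910 → d_rh = R√(Δφ²+q²Δλ²) = 11283.1 km
Excess = (11283.1 − 9219.3) / 9219.3 = 2063.8 / 9219.3 = 22.39% ≈ 22.4%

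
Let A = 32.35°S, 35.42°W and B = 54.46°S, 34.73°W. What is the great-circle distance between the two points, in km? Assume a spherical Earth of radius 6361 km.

2455 km

Haversine: a = sin²(Δφ/2)+cos φ₁ cos φ₂ sin²(Δλ/2) = 0.03679;  σ = 2·atan2(√a,√(1−a))
σ = 22.115° → d = Rσ = 6361·0.38599 = 2455 km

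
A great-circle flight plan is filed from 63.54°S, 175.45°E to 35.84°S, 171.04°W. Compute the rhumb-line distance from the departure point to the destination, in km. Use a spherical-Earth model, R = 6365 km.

Δψ = ln[tan(π/4+φ₂/2)/tan(π/4+φ₁/2)] = +0.7769;  Δφ = +0.4835 rad,  Δλ = +0.2358 rad
q = Δφ/Δψ = 0.6223
d = R·√(Δφ² + q²Δλ²) = 6365·0.50523 = 3216 km

3216 km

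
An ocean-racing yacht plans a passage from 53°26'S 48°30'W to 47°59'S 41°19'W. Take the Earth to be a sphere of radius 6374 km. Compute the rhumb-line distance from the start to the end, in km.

789 km

Rhumb course C = atan2(Δλ, Δψ) with Δψ = ln[tan(π/4+φ₂/2)/tan(π/4+φ₁/2)] = +0.1504, Δλ = +0.1254 → C = 39.81°
d = R·|Δφ| / |cos C| = 6374·0.09512 / 0.76819 = 789 km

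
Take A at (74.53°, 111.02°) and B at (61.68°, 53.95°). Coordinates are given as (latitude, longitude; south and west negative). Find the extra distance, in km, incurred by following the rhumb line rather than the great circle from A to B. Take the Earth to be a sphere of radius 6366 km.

Great circle: cos σ = sin φ₁ sin φ₂ + cos φ₁ cos φ₂ cos Δλ,  σ = 0.4098 rad → d_gc = 2608.70 km
Rhumb line: Δψ = -0.6192, q = Δφ/Δψ = 0.3622, d_rh = R√(Δφ²+q²Δλ²) = 2704.23 km
Excess = 2704.23 − 2608.70 = 95.53 ≈ 96 km

96 km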